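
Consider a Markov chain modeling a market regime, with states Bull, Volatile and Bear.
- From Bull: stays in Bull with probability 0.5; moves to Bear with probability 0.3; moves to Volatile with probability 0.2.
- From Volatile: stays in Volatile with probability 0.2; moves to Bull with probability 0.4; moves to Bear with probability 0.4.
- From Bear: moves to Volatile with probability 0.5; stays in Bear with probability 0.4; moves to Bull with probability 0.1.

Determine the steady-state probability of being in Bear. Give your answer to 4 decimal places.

0.3678

Let the stationary distribution be π with π = πP and π_1 + π_2 + π_3 = 1.
π_1 = 0.5·π_1 + 0.4·π_2 + 0.1·π_3
π_2 = 0.2·π_1 + 0.2·π_2 + 0.5·π_3
Solving with the normalization constraint gives π = (0.3218, 0.3103, 0.3678).
So the stationary probability of Bear is 0.3678.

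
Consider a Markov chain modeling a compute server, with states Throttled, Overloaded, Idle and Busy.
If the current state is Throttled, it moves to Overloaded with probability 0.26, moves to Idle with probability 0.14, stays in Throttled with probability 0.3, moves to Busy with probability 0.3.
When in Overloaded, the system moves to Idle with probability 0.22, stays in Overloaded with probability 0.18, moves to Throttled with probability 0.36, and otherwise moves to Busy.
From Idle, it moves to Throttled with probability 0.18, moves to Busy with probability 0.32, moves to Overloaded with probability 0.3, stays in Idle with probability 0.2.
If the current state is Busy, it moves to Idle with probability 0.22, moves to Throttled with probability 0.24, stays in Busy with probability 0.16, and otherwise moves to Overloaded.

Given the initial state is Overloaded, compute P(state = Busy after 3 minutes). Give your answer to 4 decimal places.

0.2503

Propagate the distribution vector 3 minutes from Overloaded.
After 0 minutes: (0.0000, 1.0000, 0.0000, 0.0000)
After 1 minute: (0.3600, 0.1800, 0.2200, 0.2400)
After 2 minutes: (0.2700, 0.2832, 0.1868, 0.2600)
After 3 minutes: (0.2790, 0.2760, 0.1947, 0.2503)
P(in Busy after 3 minutes) = 0.2503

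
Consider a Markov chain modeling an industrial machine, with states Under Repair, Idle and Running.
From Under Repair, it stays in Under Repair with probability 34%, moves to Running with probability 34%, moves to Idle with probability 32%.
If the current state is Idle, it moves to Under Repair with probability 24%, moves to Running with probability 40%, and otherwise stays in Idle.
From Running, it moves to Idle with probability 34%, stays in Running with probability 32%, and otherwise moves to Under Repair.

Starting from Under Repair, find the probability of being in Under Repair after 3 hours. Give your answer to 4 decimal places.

Propagate the distribution vector 3 hours from Under Repair.
After 0 hours: (1.0000, 0.0000, 0.0000)
After 1 hour: (0.3400, 0.3200, 0.3400)
After 2 hours: (0.3080, 0.3396, 0.3524)
After 3 hours: (0.3060, 0.3406, 0.3533)
P(in Under Repair after 3 hours) = 0.3060

0.3060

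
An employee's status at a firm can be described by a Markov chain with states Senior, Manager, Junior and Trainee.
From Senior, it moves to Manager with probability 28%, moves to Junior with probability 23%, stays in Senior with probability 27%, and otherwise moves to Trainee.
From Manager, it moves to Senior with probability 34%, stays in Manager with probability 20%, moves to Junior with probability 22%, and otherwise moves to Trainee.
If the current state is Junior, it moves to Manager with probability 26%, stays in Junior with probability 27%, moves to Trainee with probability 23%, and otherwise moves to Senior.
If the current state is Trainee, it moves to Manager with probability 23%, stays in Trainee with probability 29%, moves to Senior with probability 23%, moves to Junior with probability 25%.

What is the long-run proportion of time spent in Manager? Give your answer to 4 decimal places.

0.2435

Let the stationary distribution be π with π = πP and π_1 + π_2 + π_3 + π_4 = 1.
π_1 = 0.27·π_1 + 0.34·π_2 + 0.24·π_3 + 0.23·π_4
π_2 = 0.28·π_1 + 0.2·π_2 + 0.26·π_3 + 0.23·π_4
π_3 = 0.23·π_1 + 0.22·π_2 + 0.27·π_3 + 0.25·π_4
Solving with the normalization constraint gives π = (0.2700, 0.2435, 0.2421, 0.2444).
So the stationary probability of Manager is 0.2435.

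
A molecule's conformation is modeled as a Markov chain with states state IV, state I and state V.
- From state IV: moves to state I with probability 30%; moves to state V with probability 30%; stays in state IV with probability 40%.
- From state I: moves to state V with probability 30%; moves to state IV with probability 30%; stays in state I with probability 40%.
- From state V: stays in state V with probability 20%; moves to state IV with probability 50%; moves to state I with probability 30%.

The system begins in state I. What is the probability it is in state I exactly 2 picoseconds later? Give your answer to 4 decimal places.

Sum over the intermediate state after 1 picosecond:
P = P(state I→state IV)·P(state IV→state I) + P(state I→state I)·P(state I→state I) + P(state I→state V)·P(state V→state I)
  = 0.3×0.3 + 0.4×0.4 + 0.3×0.3
  = 0.0900 + 0.1600 + 0.0900 = 0.3400

0.3400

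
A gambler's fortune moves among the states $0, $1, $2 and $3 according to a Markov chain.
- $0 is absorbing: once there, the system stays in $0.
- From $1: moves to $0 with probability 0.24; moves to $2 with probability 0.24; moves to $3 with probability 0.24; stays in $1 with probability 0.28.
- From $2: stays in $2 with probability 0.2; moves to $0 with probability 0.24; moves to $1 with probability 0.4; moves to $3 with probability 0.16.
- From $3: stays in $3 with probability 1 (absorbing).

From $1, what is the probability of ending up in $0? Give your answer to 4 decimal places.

0.5200

Let h(s) be the probability of absorption at $0 starting from transient state s. Then h($0) = 1 and h($3) = 0. By first-step analysis:
h($1) = 0.24·1 + 0.28·h($1) + 0.24·h($2) + 0.24·0
h($2) = 0.24·1 + 0.4·h($1) + 0.2·h($2) + 0.16·0
Solving: h($1) = 0.5200, h($2) = 0.5600.
Starting from $1, the probability is 0.5200.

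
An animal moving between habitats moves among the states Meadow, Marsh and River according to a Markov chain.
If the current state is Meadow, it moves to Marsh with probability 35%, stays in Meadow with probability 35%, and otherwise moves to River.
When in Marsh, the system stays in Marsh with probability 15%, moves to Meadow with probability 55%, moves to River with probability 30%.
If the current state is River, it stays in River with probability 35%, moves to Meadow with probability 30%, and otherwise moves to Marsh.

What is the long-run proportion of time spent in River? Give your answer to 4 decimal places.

0.3158

Let the stationary distribution be π with π = πP and π_1 + π_2 + π_3 = 1.
π_1 = 0.35·π_1 + 0.55·π_2 + 0.3·π_3
π_2 = 0.35·π_1 + 0.15·π_2 + 0.35·π_3
Solving with the normalization constraint gives π = (0.3925, 0.2917, 0.3158).
So the stationary probability of River is 0.3158.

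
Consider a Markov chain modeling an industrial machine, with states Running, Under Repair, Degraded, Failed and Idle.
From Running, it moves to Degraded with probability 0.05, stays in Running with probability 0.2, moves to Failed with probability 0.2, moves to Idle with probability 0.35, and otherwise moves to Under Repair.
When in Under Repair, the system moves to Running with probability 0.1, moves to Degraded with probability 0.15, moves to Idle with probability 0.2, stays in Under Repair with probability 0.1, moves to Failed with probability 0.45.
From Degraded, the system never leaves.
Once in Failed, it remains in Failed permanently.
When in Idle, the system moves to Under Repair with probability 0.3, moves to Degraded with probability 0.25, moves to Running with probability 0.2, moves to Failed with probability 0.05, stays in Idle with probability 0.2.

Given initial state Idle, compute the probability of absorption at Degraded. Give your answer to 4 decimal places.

Let h(s) be the probability of absorption at Degraded starting from transient state s. Then h(Degraded) = 1 and h(Failed) = 0. By first-step analysis:
h(Running) = 0.2·h(Running) + 0.2·h(Under Repair) + 0.05·1 + 0.2·0 + 0.35·h(Idle)
h(Under Repair) = 0.1·h(Running) + 0.1·h(Under Repair) + 0.15·1 + 0.45·0 + 0.2·h(Idle)
h(Idle) = 0.2·h(Running) + 0.3·h(Under Repair) + 0.25·1 + 0.05·0 + 0.2·h(Idle)
Solving: h(Running) = 0.3751, h(Under Repair) = 0.3258, h(Idle) = 0.5285.
Starting from Idle, the probability is 0.5285.

0.5285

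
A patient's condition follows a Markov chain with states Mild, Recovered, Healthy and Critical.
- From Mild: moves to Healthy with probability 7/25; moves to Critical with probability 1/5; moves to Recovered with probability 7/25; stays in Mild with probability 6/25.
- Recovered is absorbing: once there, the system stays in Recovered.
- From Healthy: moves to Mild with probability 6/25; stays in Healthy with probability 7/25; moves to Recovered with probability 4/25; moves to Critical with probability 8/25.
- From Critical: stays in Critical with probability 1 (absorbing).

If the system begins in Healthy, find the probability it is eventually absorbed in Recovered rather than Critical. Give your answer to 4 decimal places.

0.3933

Let h(s) be the probability of absorption at Recovered starting from transient state s. Then h(Recovered) = 1 and h(Critical) = 0. By first-step analysis:
h(Mild) = 0.24·h(Mild) + 0.28·1 + 0.28·h(Healthy) + 0.2·0
h(Healthy) = 0.24·h(Mild) + 0.16·1 + 0.28·h(Healthy) + 0.32·0
Solving: h(Mild) = 0.5133, h(Healthy) = 0.3933.
Starting from Healthy, the probability is 0.3933.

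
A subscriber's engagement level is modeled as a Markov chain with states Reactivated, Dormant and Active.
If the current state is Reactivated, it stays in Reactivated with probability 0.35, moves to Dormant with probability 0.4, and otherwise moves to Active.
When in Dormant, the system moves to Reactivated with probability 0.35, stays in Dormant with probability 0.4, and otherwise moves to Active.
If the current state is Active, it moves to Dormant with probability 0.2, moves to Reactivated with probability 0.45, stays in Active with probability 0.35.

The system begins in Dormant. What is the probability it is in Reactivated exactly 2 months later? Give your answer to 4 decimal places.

Sum over the intermediate state after 1 month:
P = P(Dormant→Reactivated)·P(Reactivated→Reactivated) + P(Dormant→Dormant)·P(Dormant→Reactivated) + P(Dormant→Active)·P(Active→Reactivated)
  = 0.35×0.35 + 0.4×0.35 + 0.25×0.45
  = 0.1225 + 0.1400 + 0.1125 = 0.3750

0.3750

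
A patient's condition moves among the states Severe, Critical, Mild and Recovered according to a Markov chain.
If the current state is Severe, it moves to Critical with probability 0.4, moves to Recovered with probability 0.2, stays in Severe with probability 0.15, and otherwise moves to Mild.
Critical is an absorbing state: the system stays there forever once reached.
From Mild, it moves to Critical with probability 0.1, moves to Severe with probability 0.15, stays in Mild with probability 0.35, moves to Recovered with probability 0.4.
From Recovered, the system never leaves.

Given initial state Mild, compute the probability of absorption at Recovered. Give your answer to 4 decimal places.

Let h(s) be the probability of absorption at Recovered starting from transient state s. Then h(Recovered) = 1 and h(Critical) = 0. By first-step analysis:
h(Severe) = 0.15·h(Severe) + 0.4·0 + 0.25·h(Mild) + 0.2·1
h(Mild) = 0.15·h(Severe) + 0.1·0 + 0.35·h(Mild) + 0.4·1
Solving: h(Severe) = 0.4466, h(Mild) = 0.7184.
Starting from Mild, the probability is 0.7184.

0.7184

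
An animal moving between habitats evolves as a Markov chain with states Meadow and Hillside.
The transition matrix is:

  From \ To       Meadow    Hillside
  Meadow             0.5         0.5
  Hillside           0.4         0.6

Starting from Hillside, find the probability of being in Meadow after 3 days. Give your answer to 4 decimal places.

Propagate the distribution vector 3 days from Hillside.
After 0 days: (0.0000, 1.0000)
After 1 day: (0.4000, 0.6000)
After 2 days: (0.4400, 0.5600)
After 3 days: (0.4440, 0.5560)
P(in Meadow after 3 days) = 0.4440

0.4440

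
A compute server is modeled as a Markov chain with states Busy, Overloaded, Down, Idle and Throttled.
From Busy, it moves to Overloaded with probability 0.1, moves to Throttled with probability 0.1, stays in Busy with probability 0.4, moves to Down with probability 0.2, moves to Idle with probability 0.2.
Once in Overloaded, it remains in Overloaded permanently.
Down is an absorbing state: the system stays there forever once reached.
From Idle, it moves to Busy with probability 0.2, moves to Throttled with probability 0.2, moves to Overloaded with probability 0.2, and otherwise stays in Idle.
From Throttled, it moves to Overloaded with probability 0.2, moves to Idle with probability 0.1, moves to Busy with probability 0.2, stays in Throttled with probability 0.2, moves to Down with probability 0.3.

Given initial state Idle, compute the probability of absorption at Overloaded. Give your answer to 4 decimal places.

0.6306

Let h(s) be the probability of absorption at Overloaded starting from transient state s. Then h(Overloaded) = 1 and h(Down) = 0. By first-step analysis:
h(Busy) = 0.4·h(Busy) + 0.1·1 + 0.2·0 + 0.2·h(Idle) + 0.1·h(Throttled)
h(Idle) = 0.2·h(Busy) + 0.2·1 + 0.4·h(Idle) + 0.2·h(Throttled)
h(Throttled) = 0.2·h(Busy) + 0.2·1 + 0.3·0 + 0.1·h(Idle) + 0.2·h(Throttled)
Solving: h(Busy) = 0.4505, h(Idle) = 0.6306, h(Throttled) = 0.4414.
Starting from Idle, the probability is 0.6306.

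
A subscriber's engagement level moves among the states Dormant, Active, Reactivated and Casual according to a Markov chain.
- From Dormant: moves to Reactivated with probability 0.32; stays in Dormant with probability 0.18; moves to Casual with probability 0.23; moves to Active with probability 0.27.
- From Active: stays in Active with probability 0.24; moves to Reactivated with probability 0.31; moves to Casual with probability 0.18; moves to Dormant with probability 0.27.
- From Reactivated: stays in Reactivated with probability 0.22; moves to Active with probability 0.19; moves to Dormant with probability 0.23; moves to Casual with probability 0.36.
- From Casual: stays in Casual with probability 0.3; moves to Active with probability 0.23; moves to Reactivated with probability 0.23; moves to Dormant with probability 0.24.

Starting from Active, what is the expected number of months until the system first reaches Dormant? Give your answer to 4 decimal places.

Let t(s) be the expected number of months to first reach Dormant from state s, with t(Dormant) = 0. Conditioning on the first month:
t(Active) = 1 + 0.24·t(Active) + 0.31·t(Reactivated) + 0.18·t(Casual)
t(Reactivated) = 1 + 0.19·t(Active) + 0.22·t(Reactivated) + 0.36·t(Casual)
t(Casual) = 1 + 0.23·t(Active) + 0.23·t(Reactivated) + 0.3·t(Casual)
Solving: t(Active) = 3.9743, t(Reactivated) = 4.1400, t(Casual) = 4.0947.
Expected months from Active to Dormant: 3.9743.

3.9743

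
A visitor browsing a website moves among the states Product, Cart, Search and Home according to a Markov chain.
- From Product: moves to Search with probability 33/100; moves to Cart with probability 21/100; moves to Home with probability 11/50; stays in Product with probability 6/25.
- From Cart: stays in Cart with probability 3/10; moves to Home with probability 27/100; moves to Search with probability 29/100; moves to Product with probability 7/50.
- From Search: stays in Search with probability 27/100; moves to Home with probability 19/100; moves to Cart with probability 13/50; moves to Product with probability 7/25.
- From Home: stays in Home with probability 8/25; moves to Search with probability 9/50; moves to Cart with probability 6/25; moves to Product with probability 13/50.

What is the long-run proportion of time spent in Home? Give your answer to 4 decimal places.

Let the stationary distribution be π with π = πP and π_1 + π_2 + π_3 + π_4 = 1.
π_1 = 0.24·π_1 + 0.14·π_2 + 0.28·π_3 + 0.26·π_4
π_2 = 0.21·π_1 + 0.3·π_2 + 0.26·π_3 + 0.24·π_4
π_3 = 0.33·π_1 + 0.29·π_2 + 0.27·π_3 + 0.18·π_4
Solving with the normalization constraint gives π = (0.2303, 0.2536, 0.2664, 0.2497).
So the stationary probability of Home is 0.2497.

0.2497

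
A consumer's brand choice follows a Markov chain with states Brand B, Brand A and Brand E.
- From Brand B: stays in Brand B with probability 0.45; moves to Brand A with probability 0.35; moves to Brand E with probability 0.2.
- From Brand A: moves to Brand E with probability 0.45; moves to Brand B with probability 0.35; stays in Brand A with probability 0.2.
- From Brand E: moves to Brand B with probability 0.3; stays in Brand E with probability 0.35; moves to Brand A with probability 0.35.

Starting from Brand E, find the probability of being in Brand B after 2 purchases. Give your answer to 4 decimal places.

Sum over the intermediate state after 1 purchase:
P = P(Brand E→Brand B)·P(Brand B→Brand B) + P(Brand E→Brand A)·P(Brand A→Brand B) + P(Brand E→Brand E)·P(Brand E→Brand B)
  = 0.3×0.45 + 0.35×0.35 + 0.35×0.3
  = 0.1350 + 0.1225 + 0.1050 = 0.3625

0.3625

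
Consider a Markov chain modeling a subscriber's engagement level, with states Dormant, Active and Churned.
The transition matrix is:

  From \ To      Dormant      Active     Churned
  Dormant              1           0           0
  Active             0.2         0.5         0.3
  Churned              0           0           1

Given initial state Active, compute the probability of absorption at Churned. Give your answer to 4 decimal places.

Let h(s) be the probability of absorption at Churned starting from transient state s. Then h(Churned) = 1 and h(Dormant) = 0. By first-step analysis:
h(Active) = 0.2·0 + 0.5·h(Active) + 0.3·1
Solving: h(Active) = 0.6000.
Starting from Active, the probability is 0.6000.

0.6000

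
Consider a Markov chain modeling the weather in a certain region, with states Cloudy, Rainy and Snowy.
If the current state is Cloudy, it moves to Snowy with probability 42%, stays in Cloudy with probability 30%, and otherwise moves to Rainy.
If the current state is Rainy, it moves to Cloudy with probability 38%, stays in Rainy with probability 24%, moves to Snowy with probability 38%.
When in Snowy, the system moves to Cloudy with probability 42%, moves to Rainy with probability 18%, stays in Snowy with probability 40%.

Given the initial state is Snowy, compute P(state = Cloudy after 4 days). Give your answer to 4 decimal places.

Propagate the distribution vector 4 days from Snowy.
After 0 days: (0.0000, 0.0000, 1.0000)
After 1 day: (0.4200, 0.1800, 0.4000)
After 2 days: (0.3624, 0.2328, 0.4048)
After 3 days: (0.3672, 0.2302, 0.4026)
After 4 days: (0.3667, 0.2305, 0.4027)
P(in Cloudy after 4 days) = 0.3667

0.3667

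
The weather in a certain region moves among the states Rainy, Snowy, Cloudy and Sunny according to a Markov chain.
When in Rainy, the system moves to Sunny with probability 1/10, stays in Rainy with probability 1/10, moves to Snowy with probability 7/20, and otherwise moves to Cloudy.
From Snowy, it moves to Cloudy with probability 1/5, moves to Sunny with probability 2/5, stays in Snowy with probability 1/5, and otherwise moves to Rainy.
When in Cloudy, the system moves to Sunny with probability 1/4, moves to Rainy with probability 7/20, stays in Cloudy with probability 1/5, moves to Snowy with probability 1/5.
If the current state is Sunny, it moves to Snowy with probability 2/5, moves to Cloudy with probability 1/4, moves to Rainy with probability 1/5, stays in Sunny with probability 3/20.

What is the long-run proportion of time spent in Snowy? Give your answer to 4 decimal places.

Let the stationary distribution be π with π = πP and π_1 + π_2 + π_3 + π_4 = 1.
π_1 = 0.1·π_1 + 0.2·π_2 + 0.35·π_3 + 0.2·π_4
π_2 = 0.35·π_1 + 0.2·π_2 + 0.2·π_3 + 0.4·π_4
π_3 = 0.45·π_1 + 0.2·π_2 + 0.2·π_3 + 0.25·π_4
Solving with the normalization constraint gives π = (0.2181, 0.2799, 0.2663, 0.2357).
So the stationary probability of Snowy is 0.2799.

0.2799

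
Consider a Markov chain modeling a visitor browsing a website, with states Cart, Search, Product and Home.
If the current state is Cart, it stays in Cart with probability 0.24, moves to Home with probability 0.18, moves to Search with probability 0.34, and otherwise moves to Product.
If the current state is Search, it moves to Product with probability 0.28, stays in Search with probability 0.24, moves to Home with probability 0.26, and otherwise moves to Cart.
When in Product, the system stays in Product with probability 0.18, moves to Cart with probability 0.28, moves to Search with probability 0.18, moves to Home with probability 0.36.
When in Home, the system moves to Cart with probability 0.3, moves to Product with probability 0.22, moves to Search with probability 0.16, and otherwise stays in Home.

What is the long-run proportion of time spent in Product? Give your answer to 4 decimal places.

0.2298

Let the stationary distribution be π with π = πP and π_1 + π_2 + π_3 + π_4 = 1.
π_1 = 0.24·π_1 + 0.22·π_2 + 0.28·π_3 + 0.3·π_4
π_2 = 0.34·π_1 + 0.24·π_2 + 0.18·π_3 + 0.16·π_4
π_3 = 0.24·π_1 + 0.28·π_2 + 0.18·π_3 + 0.22·π_4
Solving with the normalization constraint gives π = (0.2613, 0.2300, 0.2298, 0.2788).
So the stationary probability of Product is 0.2298.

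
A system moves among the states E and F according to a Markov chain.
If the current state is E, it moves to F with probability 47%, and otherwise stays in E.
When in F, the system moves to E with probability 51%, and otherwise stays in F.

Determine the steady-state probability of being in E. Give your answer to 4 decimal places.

0.5204

Let the stationary distribution be π with π = πP and π_1 + π_2 = 1.
π_1 = 0.53·π_1 + 0.51·π_2
Solving with the normalization constraint gives π = (0.5204, 0.4796).
So the stationary probability of E is 0.5204.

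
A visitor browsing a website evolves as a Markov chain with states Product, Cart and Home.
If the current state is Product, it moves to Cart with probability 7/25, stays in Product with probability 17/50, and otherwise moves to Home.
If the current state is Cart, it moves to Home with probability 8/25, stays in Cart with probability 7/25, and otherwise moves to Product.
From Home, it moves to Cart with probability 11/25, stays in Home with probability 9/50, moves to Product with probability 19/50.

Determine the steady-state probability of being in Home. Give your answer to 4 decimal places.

Let the stationary distribution be π with π = πP and π_1 + π_2 + π_3 = 1.
π_1 = 0.34·π_1 + 0.4·π_2 + 0.38·π_3
π_2 = 0.28·π_1 + 0.28·π_2 + 0.44·π_3
Solving with the normalization constraint gives π = (0.3717, 0.3280, 0.3003).
So the stationary probability of Home is 0.3003.

0.3003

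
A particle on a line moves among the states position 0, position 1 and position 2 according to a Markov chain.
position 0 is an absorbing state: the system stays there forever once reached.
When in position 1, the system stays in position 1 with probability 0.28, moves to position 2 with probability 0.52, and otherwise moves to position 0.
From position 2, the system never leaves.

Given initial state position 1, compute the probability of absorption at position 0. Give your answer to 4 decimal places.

Let h(s) be the probability of absorption at position 0 starting from transient state s. Then h(position 0) = 1 and h(position 2) = 0. By first-step analysis:
h(position 1) = 0.2·1 + 0.28·h(position 1) + 0.52·0
Solving: h(position 1) = 0.2778.
Starting from position 1, the probability is 0.2778.

0.2778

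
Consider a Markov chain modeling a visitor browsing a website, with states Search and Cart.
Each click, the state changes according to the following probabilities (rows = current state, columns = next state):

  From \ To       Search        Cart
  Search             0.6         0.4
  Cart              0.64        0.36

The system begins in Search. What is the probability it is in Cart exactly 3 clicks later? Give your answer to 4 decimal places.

Propagate the distribution vector 3 clicks from Search.
After 0 clicks: (1.0000, 0.0000)
After 1 click: (0.6000, 0.4000)
After 2 clicks: (0.6160, 0.3840)
After 3 clicks: (0.6154, 0.3846)
P(in Cart after 3 clicks) = 0.3846

0.3846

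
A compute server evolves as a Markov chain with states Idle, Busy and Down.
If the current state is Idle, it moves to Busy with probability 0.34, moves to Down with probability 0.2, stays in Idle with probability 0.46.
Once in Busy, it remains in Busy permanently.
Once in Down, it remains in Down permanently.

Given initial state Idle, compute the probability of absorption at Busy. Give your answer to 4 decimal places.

Let h(s) be the probability of absorption at Busy starting from transient state s. Then h(Busy) = 1 and h(Down) = 0. By first-step analysis:
h(Idle) = 0.46·h(Idle) + 0.34·1 + 0.2·0
Solving: h(Idle) = 0.6296.
Starting from Idle, the probability is 0.6296.

0.6296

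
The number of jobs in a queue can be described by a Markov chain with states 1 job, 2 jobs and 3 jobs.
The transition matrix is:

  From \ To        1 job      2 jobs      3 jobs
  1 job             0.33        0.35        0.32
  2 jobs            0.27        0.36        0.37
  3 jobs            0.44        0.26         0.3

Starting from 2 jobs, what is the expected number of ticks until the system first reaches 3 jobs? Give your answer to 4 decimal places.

2.8118

Let t(s) be the expected number of ticks to first reach 3 jobs from state s, with t(3 jobs) = 0. Conditioning on the first tick:
t(1 job) = 1 + 0.33·t(1 job) + 0.35·t(2 jobs)
t(2 jobs) = 1 + 0.27·t(1 job) + 0.36·t(2 jobs)
Solving: t(1 job) = 2.9614, t(2 jobs) = 2.8118.
Expected ticks from 2 jobs to 3 jobs: 2.8118.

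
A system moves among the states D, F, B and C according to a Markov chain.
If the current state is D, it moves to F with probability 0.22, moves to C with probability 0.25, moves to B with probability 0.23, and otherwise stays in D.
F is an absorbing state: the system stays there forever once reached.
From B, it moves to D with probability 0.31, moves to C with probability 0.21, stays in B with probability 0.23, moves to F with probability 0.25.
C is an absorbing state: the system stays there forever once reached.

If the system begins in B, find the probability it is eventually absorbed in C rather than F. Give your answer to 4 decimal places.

Let h(s) be the probability of absorption at C starting from transient state s. Then h(C) = 1 and h(F) = 0. By first-step analysis:
h(D) = 0.3·h(D) + 0.22·0 + 0.23·h(B) + 0.25·1
h(B) = 0.31·h(D) + 0.25·0 + 0.23·h(B) + 0.21·1
Solving: h(D) = 0.5149, h(B) = 0.4800.
Starting from B, the probability is 0.4800.

0.4800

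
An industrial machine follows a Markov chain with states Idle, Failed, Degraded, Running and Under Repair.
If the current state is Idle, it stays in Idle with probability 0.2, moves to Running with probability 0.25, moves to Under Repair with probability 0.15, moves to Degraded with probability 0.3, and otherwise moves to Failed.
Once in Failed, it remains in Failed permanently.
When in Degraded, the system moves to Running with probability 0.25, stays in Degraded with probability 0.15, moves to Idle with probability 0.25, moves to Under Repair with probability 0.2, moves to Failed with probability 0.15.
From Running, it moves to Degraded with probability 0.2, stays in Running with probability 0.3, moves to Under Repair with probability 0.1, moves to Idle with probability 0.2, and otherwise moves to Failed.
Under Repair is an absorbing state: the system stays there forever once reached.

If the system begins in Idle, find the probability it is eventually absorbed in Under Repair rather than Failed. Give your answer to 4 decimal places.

0.5183

Let h(s) be the probability of absorption at Under Repair starting from transient state s. Then h(Under Repair) = 1 and h(Failed) = 0. By first-step analysis:
h(Idle) = 0.2·h(Idle) + 0.1·0 + 0.3·h(Degraded) + 0.25·h(Running) + 0.15·1
h(Degraded) = 0.25·h(Idle) + 0.15·0 + 0.15·h(Degraded) + 0.25·h(Running) + 0.2·1
h(Running) = 0.2·h(Idle) + 0.2·0 + 0.2·h(Degraded) + 0.3·h(Running) + 0.1·1
Solving: h(Idle) = 0.5183, h(Degraded) = 0.5167, h(Running) = 0.4386.
Starting from Idle, the probability is 0.5183.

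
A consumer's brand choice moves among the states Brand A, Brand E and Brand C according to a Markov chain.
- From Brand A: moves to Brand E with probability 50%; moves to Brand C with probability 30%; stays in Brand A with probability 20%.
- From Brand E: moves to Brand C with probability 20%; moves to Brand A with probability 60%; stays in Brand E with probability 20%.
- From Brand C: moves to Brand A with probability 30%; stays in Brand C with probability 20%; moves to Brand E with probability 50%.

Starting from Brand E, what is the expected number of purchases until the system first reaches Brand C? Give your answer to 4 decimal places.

Let t(s) be the expected number of purchases to first reach Brand C from state s, with t(Brand C) = 0. Conditioning on the first purchase:
t(Brand A) = 1 + 0.2·t(Brand A) + 0.5·t(Brand E)
t(Brand E) = 1 + 0.6·t(Brand A) + 0.2·t(Brand E)
Solving: t(Brand A) = 3.8235, t(Brand E) = 4.1176.
Expected purchases from Brand E to Brand C: 4.1176.

4.1176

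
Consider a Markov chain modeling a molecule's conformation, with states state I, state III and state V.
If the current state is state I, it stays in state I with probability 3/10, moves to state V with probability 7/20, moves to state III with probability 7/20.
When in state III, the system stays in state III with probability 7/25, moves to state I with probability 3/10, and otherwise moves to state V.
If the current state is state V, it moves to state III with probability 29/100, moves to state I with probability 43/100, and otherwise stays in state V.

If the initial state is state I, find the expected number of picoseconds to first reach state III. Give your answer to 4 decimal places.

Let t(s) be the expected number of picoseconds to first reach state III from state s, with t(state III) = 0. Conditioning on the first picosecond:
t(state I) = 1 + 0.3·t(state I) + 0.35·t(state V)
t(state V) = 1 + 0.43·t(state I) + 0.28·t(state V)
Solving: t(state I) = 3.0269, t(state V) = 3.1966.
Expected picoseconds from state I to state III: 3.0269.

3.0269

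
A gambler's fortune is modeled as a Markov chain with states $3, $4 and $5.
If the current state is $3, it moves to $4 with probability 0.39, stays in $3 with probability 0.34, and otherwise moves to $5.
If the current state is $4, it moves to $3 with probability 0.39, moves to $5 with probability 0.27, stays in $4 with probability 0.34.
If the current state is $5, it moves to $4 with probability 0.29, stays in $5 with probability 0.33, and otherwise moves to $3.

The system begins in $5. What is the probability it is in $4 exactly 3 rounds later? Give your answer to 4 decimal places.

0.3439

Propagate the distribution vector 3 rounds from $5.
After 0 rounds: (0.0000, 0.0000, 1.0000)
After 1 round: (0.3800, 0.2900, 0.3300)
After 2 rounds: (0.3677, 0.3425, 0.2898)
After 3 rounds: (0.3687, 0.3439, 0.2874)
P(in $4 after 3 rounds) = 0.3439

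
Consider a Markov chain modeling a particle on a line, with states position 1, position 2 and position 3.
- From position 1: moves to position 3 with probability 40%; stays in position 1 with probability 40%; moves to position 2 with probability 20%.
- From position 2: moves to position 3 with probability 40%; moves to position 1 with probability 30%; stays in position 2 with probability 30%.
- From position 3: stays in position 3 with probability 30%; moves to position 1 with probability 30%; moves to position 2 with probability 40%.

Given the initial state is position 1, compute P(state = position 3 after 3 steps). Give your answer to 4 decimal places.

Propagate the distribution vector 3 steps from position 1.
After 0 steps: (1.0000, 0.0000, 0.0000)
After 1 step: (0.4000, 0.2000, 0.4000)
After 2 steps: (0.3400, 0.3000, 0.3600)
After 3 steps: (0.3340, 0.3020, 0.3640)
P(in position 3 after 3 steps) = 0.3640

0.3640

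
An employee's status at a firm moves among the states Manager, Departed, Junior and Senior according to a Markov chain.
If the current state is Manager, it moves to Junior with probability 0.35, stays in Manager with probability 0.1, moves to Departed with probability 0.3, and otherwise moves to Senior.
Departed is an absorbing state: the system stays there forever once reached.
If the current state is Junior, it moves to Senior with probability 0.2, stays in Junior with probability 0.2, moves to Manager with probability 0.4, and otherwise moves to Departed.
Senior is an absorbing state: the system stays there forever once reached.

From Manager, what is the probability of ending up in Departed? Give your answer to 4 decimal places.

Let h(s) be the probability of absorption at Departed starting from transient state s. Then h(Departed) = 1 and h(Senior) = 0. By first-step analysis:
h(Manager) = 0.1·h(Manager) + 0.3·1 + 0.35·h(Junior) + 0.25·0
h(Junior) = 0.4·h(Manager) + 0.2·1 + 0.2·h(Junior) + 0.2·0
Solving: h(Manager) = 0.5345, h(Junior) = 0.5172.
Starting from Manager, the probability is 0.5345.

0.5345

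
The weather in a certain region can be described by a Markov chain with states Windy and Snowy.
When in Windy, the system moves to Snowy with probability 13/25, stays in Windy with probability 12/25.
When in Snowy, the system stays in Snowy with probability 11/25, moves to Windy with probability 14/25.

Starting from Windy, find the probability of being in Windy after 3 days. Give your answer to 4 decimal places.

0.5183

Propagate the distribution vector 3 days from Windy.
After 0 days: (1.0000, 0.0000)
After 1 day: (0.4800, 0.5200)
After 2 days: (0.5216, 0.4784)
After 3 days: (0.5183, 0.4817)
P(in Windy after 3 days) = 0.5183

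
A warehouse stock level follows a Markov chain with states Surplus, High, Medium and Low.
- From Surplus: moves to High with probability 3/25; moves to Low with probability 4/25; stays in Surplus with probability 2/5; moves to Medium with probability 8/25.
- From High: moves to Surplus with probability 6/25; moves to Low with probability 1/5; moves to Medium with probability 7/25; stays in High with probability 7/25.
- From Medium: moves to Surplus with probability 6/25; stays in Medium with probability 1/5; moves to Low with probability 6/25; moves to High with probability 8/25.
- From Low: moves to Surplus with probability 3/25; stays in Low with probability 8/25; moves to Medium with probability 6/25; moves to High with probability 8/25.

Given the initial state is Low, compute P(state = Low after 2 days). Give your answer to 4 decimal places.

Propagate the distribution vector 2 days from Low.
After 0 days: (0.0000, 0.0000, 0.0000, 1.0000)
After 1 day: (0.1200, 0.3200, 0.2400, 0.3200)
After 2 days: (0.2208, 0.2832, 0.2528, 0.2432)
P(in Low after 2 days) = 0.2432

0.2432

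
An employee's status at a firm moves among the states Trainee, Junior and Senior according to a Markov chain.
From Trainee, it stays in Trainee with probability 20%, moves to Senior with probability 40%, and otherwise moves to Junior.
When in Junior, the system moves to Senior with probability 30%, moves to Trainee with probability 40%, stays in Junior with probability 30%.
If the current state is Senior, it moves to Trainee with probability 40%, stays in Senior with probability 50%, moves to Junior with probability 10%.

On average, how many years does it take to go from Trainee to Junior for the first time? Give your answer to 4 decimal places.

3.7500

Let t(s) be the expected number of years to first reach Junior from state s, with t(Junior) = 0. Conditioning on the first year:
t(Trainee) = 1 + 0.2·t(Trainee) + 0.4·t(Senior)
t(Senior) = 1 + 0.4·t(Trainee) + 0.5·t(Senior)
Solving: t(Trainee) = 3.7500, t(Senior) = 5.0000.
Expected years from Trainee to Junior: 3.7500.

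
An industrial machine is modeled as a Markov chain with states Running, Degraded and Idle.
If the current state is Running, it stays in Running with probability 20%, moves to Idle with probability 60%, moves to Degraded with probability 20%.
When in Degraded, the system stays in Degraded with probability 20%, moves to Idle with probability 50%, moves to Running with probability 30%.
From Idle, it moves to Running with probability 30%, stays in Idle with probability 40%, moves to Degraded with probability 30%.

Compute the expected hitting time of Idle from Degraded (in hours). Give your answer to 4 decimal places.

1.8966

Let t(s) be the expected number of hours to first reach Idle from state s, with t(Idle) = 0. Conditioning on the first hour:
t(Running) = 1 + 0.2·t(Running) + 0.2·t(Degraded)
t(Degraded) = 1 + 0.3·t(Running) + 0.2·t(Degraded)
Solving: t(Running) = 1.7241, t(Degraded) = 1.8966.
Expected hours from Degraded to Idle: 1.8966.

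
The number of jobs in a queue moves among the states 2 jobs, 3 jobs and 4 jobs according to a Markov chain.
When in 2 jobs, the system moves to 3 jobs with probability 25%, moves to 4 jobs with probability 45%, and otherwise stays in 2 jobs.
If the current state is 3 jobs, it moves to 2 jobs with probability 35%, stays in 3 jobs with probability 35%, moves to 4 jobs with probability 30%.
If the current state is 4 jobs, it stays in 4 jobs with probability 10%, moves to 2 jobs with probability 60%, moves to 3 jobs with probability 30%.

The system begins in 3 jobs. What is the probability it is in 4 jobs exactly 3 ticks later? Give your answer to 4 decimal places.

Propagate the distribution vector 3 ticks from 3 jobs.
After 0 ticks: (0.0000, 1.0000, 0.0000)
After 1 tick: (0.3500, 0.3500, 0.3000)
After 2 ticks: (0.4075, 0.3000, 0.2925)
After 3 ticks: (0.4028, 0.2946, 0.3026)
P(in 4 jobs after 3 ticks) = 0.3026

0.3026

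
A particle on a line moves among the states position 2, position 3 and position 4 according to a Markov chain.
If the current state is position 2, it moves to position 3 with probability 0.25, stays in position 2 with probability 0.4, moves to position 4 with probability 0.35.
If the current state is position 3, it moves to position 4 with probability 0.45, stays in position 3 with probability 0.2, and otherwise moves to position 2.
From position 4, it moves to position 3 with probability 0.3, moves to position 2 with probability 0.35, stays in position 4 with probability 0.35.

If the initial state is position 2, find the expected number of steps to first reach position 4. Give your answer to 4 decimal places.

2.6752

Let t(s) be the expected number of steps to first reach position 4 from state s, with t(position 4) = 0. Conditioning on the first step:
t(position 2) = 1 + 0.4·t(position 2) + 0.25·t(position 3)
t(position 3) = 1 + 0.35·t(position 2) + 0.2·t(position 3)
Solving: t(position 2) = 2.6752, t(position 3) = 2.4204.
Expected steps from position 2 to position 4: 2.6752.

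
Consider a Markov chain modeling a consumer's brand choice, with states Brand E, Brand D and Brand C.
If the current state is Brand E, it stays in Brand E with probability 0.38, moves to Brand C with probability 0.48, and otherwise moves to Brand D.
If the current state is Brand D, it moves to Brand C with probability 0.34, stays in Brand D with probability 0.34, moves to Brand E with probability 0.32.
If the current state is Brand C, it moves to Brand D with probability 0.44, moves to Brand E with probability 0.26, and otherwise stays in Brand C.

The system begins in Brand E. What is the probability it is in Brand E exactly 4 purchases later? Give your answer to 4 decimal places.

Propagate the distribution vector 4 purchases from Brand E.
After 0 purchases: (1.0000, 0.0000, 0.0000)
After 1 purchase: (0.3800, 0.1400, 0.4800)
After 2 purchases: (0.3140, 0.3120, 0.3740)
After 3 purchases: (0.3164, 0.3146, 0.3690)
After 4 purchases: (0.3168, 0.3136, 0.3695)
P(in Brand E after 4 purchases) = 0.3168

0.3168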